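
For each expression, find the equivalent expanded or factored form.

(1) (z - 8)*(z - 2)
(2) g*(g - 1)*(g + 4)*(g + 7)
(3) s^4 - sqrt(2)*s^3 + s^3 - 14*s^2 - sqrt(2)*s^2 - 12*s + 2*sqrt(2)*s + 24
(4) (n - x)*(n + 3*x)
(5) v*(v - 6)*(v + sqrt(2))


(1) = z^2 - 10*z + 16
(2) = g^4 + 10*g^3 + 17*g^2 - 28*g
(3) = (s - 1)*(s + 2)*(s - 3*sqrt(2))*(s + 2*sqrt(2))
(4) = n^2 + 2*n*x - 3*x^2
(5) = v^3 - 6*v^2 + sqrt(2)*v^2 - 6*sqrt(2)*v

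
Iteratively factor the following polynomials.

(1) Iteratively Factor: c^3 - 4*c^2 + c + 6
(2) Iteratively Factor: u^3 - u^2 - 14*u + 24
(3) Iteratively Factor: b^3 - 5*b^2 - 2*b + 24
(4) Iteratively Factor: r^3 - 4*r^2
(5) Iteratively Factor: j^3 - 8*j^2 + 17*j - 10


(1) = (c - 3)*(c^2 - c - 2) = (c - 3)*(c + 1)*(c - 2)
(2) = (u + 4)*(u^2 - 5*u + 6) = (u - 2)*(u + 4)*(u - 3)
(3) = (b - 3)*(b^2 - 2*b - 8) = (b - 3)*(b + 2)*(b - 4)
(4) = (r)*(r^2 - 4*r) = r*(r - 4)*(r)
(5) = (j - 1)*(j^2 - 7*j + 10) = (j - 5)*(j - 1)*(j - 2)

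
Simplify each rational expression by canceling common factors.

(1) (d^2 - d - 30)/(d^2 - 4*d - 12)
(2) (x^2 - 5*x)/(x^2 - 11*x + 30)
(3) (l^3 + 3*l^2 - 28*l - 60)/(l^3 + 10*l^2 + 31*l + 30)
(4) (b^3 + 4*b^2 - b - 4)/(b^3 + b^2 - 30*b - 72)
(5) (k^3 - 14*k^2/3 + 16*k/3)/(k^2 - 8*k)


(1) = (d + 5)/(d + 2)
(2) = x/(x - 6)
(3) = (l^2 + l - 30)/(l^2 + 8*l + 15)
(4) = (b^2 - 1)/(b^2 - 3*b - 18)
(5) = (3*k^2 - 14*k + 16)/(3*k - 24)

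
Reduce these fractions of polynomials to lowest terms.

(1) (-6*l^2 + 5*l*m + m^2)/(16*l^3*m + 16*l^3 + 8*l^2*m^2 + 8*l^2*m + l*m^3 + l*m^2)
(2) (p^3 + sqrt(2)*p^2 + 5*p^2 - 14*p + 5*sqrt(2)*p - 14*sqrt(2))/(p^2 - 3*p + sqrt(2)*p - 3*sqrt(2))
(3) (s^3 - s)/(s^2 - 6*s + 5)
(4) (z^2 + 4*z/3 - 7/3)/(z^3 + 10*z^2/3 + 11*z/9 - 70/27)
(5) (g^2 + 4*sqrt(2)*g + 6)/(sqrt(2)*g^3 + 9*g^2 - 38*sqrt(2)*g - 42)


(1) = (-6*l^2 + 5*l*m + m^2)/(16*l^3*m + 16*l^3 + 8*l^2*m^2 + 8*l^2*m + l*m^3 + l*m^2)
(2) = (p^2 + 5*p - 14)/(p - 3)
(3) = (s^2 + s)/(s - 5)
(4) = (9*z - 9)/(9*z^2 + 9*z - 10)
(5) = (g^2 + 4*sqrt(2)*g + 6)/(sqrt(2)*g^3 + 9*g^2 - 38*sqrt(2)*g - 42)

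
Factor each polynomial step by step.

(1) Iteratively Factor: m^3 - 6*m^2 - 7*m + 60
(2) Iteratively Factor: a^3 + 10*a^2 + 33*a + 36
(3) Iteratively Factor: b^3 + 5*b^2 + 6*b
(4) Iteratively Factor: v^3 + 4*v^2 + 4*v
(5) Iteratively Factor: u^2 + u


(1) = (m + 3)*(m^2 - 9*m + 20) = (m - 5)*(m + 3)*(m - 4)
(2) = (a + 3)*(a^2 + 7*a + 12) = (a + 3)*(a + 4)*(a + 3)
(3) = (b + 3)*(b^2 + 2*b) = (b + 2)*(b + 3)*(b)
(4) = (v + 2)*(v^2 + 2*v) = (v + 2)^2*(v)
(5) = (u)*(u + 1)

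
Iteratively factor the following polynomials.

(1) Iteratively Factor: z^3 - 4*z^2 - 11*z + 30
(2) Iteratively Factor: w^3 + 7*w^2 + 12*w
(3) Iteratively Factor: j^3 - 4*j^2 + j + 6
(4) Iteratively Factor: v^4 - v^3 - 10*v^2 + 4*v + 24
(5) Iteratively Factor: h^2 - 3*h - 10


(1) = (z + 3)*(z^2 - 7*z + 10) = (z - 2)*(z + 3)*(z - 5)
(2) = (w)*(w^2 + 7*w + 12) = w*(w + 4)*(w + 3)
(3) = (j + 1)*(j^2 - 5*j + 6) = (j - 3)*(j + 1)*(j - 2)
(4) = (v - 3)*(v^3 + 2*v^2 - 4*v - 8) = (v - 3)*(v + 2)*(v^2 - 4) = (v - 3)*(v + 2)^2*(v - 2)
(5) = (h + 2)*(h - 5)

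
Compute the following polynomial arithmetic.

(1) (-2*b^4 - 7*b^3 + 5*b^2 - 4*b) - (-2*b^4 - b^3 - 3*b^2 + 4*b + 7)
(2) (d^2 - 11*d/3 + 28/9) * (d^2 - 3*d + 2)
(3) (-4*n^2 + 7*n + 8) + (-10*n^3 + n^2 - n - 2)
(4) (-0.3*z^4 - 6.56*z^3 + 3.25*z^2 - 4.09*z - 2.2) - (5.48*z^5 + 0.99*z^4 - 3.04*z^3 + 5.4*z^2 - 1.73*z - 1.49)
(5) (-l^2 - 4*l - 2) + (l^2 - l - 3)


(1) = -6*b^3 + 8*b^2 - 8*b - 7
(2) = d^4 - 20*d^3/3 + 145*d^2/9 - 50*d/3 + 56/9
(3) = -10*n^3 - 3*n^2 + 6*n + 6
(4) = -5.48*z^5 - 1.29*z^4 - 3.52*z^3 - 2.15*z^2 - 2.36*z - 0.71
(5) = -5*l - 5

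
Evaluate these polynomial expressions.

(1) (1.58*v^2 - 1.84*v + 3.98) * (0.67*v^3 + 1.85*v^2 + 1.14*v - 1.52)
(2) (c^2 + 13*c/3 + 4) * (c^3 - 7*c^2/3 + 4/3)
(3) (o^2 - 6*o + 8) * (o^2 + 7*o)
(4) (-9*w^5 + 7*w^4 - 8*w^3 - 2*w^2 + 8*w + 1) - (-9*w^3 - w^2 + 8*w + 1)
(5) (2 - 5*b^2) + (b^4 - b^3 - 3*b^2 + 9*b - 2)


(1) = 1.0586*v^5 + 1.6902*v^4 + 1.0638*v^3 + 2.8638*v^2 + 7.334*v - 6.0496
(2) = c^5 + 2*c^4 - 55*c^3/9 - 8*c^2 + 52*c/9 + 16/3
(3) = o^4 + o^3 - 34*o^2 + 56*o
(4) = -9*w^5 + 7*w^4 + w^3 - w^2
(5) = b^4 - b^3 - 8*b^2 + 9*b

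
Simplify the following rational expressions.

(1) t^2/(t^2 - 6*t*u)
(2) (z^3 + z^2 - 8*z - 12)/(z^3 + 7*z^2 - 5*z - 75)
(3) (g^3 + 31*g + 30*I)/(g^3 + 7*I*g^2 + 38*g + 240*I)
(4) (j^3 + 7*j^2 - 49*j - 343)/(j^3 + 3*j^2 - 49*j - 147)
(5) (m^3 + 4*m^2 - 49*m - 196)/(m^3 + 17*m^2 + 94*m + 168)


(1) = t/(t - 6*u)
(2) = (z^2 + 4*z + 4)/(z^2 + 10*z + 25)
(3) = (g + I)/(g + 8*I)
(4) = (j + 7)/(j + 3)
(5) = (m - 7)/(m + 6)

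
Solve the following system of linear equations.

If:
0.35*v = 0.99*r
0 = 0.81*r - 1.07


Then:
r = 1.32
v = 3.74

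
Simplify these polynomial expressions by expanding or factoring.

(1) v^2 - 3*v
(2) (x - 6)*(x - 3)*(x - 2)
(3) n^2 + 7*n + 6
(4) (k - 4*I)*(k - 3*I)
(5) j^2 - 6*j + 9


(1) = v*(v - 3)
(2) = x^3 - 11*x^2 + 36*x - 36
(3) = (n + 1)*(n + 6)
(4) = k^2 - 7*I*k - 12
(5) = (j - 3)^2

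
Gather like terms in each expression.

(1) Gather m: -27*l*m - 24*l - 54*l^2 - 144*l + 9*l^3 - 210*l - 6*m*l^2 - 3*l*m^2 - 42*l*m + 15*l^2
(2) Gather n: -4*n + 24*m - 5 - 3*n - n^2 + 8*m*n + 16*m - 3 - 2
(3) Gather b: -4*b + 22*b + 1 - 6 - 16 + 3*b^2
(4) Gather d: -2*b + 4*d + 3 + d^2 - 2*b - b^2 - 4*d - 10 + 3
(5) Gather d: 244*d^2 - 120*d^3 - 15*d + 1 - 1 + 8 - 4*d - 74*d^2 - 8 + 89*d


(1) = 9*l^3 - 39*l^2 - 3*l*m^2 - 378*l + m*(-6*l^2 - 69*l)
(2) = 40*m - n^2 + n*(8*m - 7) - 10
(3) = 3*b^2 + 18*b - 21
(4) = -b^2 - 4*b + d^2 - 4
(5) = -120*d^3 + 170*d^2 + 70*d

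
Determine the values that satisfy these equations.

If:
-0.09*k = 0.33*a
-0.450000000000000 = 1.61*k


Then:
a = 0.08
k = -0.28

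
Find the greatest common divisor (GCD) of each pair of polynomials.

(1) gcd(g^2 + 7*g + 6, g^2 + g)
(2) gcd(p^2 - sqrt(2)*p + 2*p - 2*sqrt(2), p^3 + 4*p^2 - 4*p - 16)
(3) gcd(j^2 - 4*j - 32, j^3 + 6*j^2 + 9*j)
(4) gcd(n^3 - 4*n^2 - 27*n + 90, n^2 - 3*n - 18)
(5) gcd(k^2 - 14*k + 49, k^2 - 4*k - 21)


(1) = g + 1
(2) = gcd((p + 2)*(p - sqrt(2)), (p - 2)*(p + 2)*(p + 4)) = p + 2
(3) = 1
(4) = gcd((n - 6)*(n - 3)*(n + 5), (n - 6)*(n + 3)) = n - 6
(5) = gcd((k - 7)^2, (k - 7)*(k + 3)) = k - 7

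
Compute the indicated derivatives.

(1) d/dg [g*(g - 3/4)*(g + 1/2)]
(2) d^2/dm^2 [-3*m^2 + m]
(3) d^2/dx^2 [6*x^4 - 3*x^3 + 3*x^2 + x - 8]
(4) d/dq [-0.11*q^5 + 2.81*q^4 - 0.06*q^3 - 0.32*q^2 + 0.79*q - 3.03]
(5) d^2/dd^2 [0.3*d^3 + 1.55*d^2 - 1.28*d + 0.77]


(1) = 3*g^2 - g/2 - 3/8
(2) = -6
(3) = 72*x^2 - 18*x + 6
(4) = -0.55*q^4 + 11.24*q^3 - 0.18*q^2 - 0.64*q + 0.79
(5) = 1.8*d + 3.1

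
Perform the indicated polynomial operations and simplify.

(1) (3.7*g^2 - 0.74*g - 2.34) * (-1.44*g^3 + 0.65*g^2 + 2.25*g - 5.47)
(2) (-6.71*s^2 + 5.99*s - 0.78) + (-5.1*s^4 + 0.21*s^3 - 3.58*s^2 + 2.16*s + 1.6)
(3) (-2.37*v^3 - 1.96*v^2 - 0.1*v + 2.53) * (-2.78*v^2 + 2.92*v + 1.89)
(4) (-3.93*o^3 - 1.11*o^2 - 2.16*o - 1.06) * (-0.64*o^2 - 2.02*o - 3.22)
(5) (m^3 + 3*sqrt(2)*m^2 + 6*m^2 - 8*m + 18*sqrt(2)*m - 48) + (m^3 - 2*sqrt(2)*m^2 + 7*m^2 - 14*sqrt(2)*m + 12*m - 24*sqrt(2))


(1) = -5.328*g^5 + 3.4706*g^4 + 11.2136*g^3 - 23.425*g^2 - 1.2172*g + 12.7998
(2) = -5.1*s^4 + 0.21*s^3 - 10.29*s^2 + 8.15*s + 0.82
(3) = 6.5886*v^5 - 1.4716*v^4 - 9.9245*v^3 - 11.0298*v^2 + 7.1986*v + 4.7817
(4) = 2.5152*o^5 + 8.649*o^4 + 16.2792*o^3 + 8.6158*o^2 + 9.0964*o + 3.4132
(5) = 2*m^3 + sqrt(2)*m^2 + 13*m^2 + 4*m + 4*sqrt(2)*m - 48 - 24*sqrt(2)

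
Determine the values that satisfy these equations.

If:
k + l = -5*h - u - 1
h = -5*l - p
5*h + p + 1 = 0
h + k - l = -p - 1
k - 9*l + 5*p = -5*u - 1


Then:
h = -21/134
k = -37/67
l = 5/67
p = -29/134
u = 35/134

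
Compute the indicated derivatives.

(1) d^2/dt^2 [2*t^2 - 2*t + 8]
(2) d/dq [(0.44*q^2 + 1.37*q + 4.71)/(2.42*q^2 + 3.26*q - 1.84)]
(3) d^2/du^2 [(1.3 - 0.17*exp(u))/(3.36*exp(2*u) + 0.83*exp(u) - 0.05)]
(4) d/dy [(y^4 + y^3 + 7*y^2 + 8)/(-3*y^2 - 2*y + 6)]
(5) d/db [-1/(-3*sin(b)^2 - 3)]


(1) = 4
(2) = (-1.881*q^2 - 24.4156*q - 17.8754)/(5.8564*q^4 + 15.7784*q^3 + 1.722*q^2 - 11.9968*q + 3.3856)
(3) = (-1.919232*exp(4*u) + 59.180016*exp(3*u) + 10.70496*exp(2*u) + 1.762115*exp(u) + 0.053525)*exp(u)/(37.933056*exp(6*u) + 28.111104*exp(5*u) + 5.250672*exp(4*u) - 0.264853*exp(3*u) - 0.078135*exp(2*u) + 0.006225*exp(u) - 0.000125)
(4) = (-6*y^5 - 9*y^4 + 20*y^3 + 4*y^2 + 132*y + 16)/(9*y^4 + 12*y^3 - 32*y^2 - 24*y + 36)
(5) = -4*sin(2*b)/(3*(cos(2*b) - 3)^2)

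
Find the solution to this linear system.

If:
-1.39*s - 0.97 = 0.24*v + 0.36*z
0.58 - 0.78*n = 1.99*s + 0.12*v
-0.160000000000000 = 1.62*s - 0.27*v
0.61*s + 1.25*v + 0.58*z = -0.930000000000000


Then:
n = 0.53
s = 0.03
v = 0.80
z = -3.36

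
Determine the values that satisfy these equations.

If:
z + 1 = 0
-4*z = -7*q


Then:
q = -4/7
z = -1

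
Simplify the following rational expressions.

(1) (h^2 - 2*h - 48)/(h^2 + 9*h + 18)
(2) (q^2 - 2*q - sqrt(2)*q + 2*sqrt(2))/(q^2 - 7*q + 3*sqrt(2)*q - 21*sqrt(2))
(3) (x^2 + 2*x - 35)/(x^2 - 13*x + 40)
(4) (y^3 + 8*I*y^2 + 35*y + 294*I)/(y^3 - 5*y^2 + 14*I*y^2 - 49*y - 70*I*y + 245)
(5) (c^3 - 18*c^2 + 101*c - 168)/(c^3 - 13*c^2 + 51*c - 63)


(1) = (h - 8)/(h + 3)
(2) = (q^2 + q*(-2 - sqrt(2)) + 2*sqrt(2))/(q^2 + q*(-7 + 3*sqrt(2)) - 21*sqrt(2))
(3) = (x + 7)/(x - 8)
(4) = (y - 6*I)/(y - 5)
(5) = (c - 8)/(c - 3)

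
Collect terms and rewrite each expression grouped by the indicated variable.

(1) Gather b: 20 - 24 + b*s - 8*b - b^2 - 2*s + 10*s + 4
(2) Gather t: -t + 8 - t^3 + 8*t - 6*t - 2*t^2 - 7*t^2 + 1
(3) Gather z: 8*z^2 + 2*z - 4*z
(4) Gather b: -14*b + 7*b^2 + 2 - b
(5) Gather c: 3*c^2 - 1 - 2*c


(1) = -b^2 + b*(s - 8) + 8*s
(2) = -t^3 - 9*t^2 + t + 9
(3) = 8*z^2 - 2*z
(4) = 7*b^2 - 15*b + 2
(5) = 3*c^2 - 2*c - 1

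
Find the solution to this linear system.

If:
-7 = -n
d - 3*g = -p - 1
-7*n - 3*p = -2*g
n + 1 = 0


Then:
No Solution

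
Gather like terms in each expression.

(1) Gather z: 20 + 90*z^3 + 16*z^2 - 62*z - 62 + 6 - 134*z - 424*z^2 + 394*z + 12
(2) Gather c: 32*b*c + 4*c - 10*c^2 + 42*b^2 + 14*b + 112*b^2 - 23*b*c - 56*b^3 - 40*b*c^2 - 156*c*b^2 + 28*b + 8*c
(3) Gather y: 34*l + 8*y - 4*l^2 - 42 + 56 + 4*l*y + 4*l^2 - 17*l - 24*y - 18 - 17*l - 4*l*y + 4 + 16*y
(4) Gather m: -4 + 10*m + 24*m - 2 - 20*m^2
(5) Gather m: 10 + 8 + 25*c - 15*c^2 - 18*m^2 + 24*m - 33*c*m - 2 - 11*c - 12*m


(1) = 90*z^3 - 408*z^2 + 198*z - 24
(2) = -56*b^3 + 154*b^2 + 42*b + c^2*(-40*b - 10) + c*(-156*b^2 + 9*b + 12)
(3) = 0
(4) = -20*m^2 + 34*m - 6
(5) = -15*c^2 + 14*c - 18*m^2 + m*(12 - 33*c) + 16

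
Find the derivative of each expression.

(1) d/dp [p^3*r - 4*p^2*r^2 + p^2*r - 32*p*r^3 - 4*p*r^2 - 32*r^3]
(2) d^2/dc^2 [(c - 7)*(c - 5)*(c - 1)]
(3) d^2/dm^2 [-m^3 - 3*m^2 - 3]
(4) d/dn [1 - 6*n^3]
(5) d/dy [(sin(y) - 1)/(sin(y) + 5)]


(1) = r*(3*p^2 - 8*p*r + 2*p - 32*r^2 - 4*r)
(2) = 6*c - 26
(3) = -6*m - 6
(4) = -18*n^2
(5) = 6*cos(y)/(sin(y) + 5)^2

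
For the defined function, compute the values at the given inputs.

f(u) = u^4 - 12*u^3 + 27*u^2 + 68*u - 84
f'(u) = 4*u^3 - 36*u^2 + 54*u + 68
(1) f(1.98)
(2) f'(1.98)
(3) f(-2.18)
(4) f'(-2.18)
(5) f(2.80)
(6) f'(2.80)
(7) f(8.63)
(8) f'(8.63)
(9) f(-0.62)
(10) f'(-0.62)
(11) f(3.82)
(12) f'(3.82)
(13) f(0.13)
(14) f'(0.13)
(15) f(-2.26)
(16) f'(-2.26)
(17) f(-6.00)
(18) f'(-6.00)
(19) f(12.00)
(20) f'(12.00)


(1) = 78.71
(2) = 64.84
(3) = 42.98
(4) = -262.25
(5) = 116.12
(6) = 24.77
(7) = 347.70
(8) = 423.79
(9) = -112.77
(10) = 19.73
(11) = 113.78
(12) = -28.07
(13) = -74.73
(14) = 74.42
(15) = 64.83
(16) = -284.09
(17) = 4368.00
(18) = -2416.00
(19) = 4620.00
(20) = 2444.00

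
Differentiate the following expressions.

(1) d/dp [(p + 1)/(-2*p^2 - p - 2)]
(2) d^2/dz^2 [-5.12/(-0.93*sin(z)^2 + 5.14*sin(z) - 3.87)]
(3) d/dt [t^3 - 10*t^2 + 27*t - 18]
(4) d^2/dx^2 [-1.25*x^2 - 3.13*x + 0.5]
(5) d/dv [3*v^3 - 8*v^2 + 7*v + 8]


(1) = (-2*p^2 - p + (p + 1)*(4*p + 1) - 2)/(2*p^2 + p + 2)^2
(2) = (-17.713152*sin(z)^4 + 73.423872*sin(z)^3 - 34.989056*sin(z)^2 - 248.69376*sin(z) + 233.68192)/(0.93*sin(z)^2 - 5.14*sin(z) + 3.87)^3
(3) = 3*t^2 - 20*t + 27
(4) = -2.50000000000000
(5) = 9*v^2 - 16*v + 7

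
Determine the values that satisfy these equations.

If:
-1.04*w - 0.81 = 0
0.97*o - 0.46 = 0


Then:
o = 0.47
w = -0.78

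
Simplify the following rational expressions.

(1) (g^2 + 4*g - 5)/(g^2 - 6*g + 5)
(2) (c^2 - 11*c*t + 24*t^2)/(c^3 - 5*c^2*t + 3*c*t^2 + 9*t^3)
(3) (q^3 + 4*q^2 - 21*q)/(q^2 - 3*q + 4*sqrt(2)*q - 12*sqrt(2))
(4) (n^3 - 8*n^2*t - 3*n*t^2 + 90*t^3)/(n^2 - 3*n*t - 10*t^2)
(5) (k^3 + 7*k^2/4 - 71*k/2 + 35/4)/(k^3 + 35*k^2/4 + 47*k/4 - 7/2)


(1) = (g + 5)/(g - 5)
(2) = (-c + 8*t)/(-c^2 + 2*c*t + 3*t^2)
(3) = (q^2 + 7*q)/(q + 4*sqrt(2))
(4) = (n^2 - 3*n*t - 18*t^2)/(n + 2*t)
(5) = (k - 5)/(k + 2)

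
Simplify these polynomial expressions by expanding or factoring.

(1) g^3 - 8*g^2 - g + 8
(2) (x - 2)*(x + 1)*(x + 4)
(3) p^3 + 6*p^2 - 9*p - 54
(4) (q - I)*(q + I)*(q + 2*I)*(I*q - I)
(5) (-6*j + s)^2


(1) = (g - 8)*(g - 1)*(g + 1)
(2) = x^3 + 3*x^2 - 6*x - 8
(3) = (p - 3)*(p + 3)*(p + 6)
(4) = I*q^4 - 2*q^3 - I*q^3 + 2*q^2 + I*q^2 - 2*q - I*q + 2
(5) = 36*j^2 - 12*j*s + s^2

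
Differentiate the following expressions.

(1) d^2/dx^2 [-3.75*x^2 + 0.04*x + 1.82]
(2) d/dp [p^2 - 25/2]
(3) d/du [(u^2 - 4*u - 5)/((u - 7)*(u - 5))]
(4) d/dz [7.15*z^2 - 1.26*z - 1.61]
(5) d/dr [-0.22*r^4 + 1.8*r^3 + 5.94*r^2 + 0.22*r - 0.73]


(1) = -7.50000000000000
(2) = 2*p
(3) = -8/(u^2 - 14*u + 49)
(4) = 14.3*z - 1.26
(5) = -0.88*r^3 + 5.4*r^2 + 11.88*r + 0.22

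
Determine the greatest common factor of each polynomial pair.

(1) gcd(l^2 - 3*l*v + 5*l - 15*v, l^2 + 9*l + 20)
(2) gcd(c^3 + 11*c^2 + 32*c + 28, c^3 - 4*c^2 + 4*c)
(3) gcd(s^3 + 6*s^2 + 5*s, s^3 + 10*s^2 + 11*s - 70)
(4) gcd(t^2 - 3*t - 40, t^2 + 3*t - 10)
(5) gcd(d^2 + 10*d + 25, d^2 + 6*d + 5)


(1) = gcd((l + 5)*(l - 3*v), (l + 4)*(l + 5)) = l + 5
(2) = 1
(3) = gcd(s*(s + 1)*(s + 5), (s - 2)*(s + 5)*(s + 7)) = s + 5
(4) = t + 5
(5) = gcd((d + 5)^2, (d + 1)*(d + 5)) = d + 5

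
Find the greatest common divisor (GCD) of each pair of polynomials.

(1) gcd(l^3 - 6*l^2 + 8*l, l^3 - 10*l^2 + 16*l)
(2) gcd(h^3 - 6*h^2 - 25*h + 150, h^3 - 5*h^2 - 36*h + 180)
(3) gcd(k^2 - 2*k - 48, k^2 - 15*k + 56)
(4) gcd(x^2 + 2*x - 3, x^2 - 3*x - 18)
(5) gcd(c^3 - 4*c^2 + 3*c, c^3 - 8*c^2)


(1) = gcd(l*(l - 4)*(l - 2), l*(l - 8)*(l - 2)) = l^2 - 2*l
(2) = gcd((h - 6)*(h - 5)*(h + 5), (h - 6)*(h - 5)*(h + 6)) = h^2 - 11*h + 30
(3) = gcd((k - 8)*(k + 6), (k - 8)*(k - 7)) = k - 8
(4) = x + 3
(5) = c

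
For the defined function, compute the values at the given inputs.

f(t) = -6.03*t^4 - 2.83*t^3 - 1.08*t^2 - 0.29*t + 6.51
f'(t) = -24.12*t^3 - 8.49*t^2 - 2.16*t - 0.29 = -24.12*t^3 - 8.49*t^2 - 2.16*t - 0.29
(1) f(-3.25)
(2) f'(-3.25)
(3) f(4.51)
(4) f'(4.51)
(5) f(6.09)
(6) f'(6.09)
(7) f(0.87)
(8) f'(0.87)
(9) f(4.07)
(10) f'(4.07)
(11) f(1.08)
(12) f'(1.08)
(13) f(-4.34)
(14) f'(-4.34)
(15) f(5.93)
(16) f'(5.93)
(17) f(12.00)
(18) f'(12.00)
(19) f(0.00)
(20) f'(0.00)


(1) = -579.55
(2) = 745.05
(3) = -2771.10
(4) = -2395.34
(5) = -8968.94
(6) = -5776.22
(7) = 0.12
(8) = -24.48
(9) = -1857.96
(10) = -1775.87
(11) = -6.83
(12) = -42.91
(13) = -1920.55
(14) = 1820.90
(15) = -8079.84
(16) = -5341.34
(17) = -130080.81
(18) = -42928.13
(19) = 6.51
(20) = -0.29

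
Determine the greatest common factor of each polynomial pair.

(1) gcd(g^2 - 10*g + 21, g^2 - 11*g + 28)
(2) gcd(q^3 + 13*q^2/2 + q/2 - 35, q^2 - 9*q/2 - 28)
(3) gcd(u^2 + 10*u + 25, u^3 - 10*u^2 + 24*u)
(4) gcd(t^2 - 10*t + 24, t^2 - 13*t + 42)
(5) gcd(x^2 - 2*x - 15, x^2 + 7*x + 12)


(1) = g - 7
(2) = gcd((q - 2)*(q + 7/2)*(q + 5), (q - 8)*(q + 7/2)) = q + 7/2
(3) = gcd((u + 5)^2, u*(u - 6)*(u - 4)) = 1
(4) = gcd((t - 6)*(t - 4), (t - 7)*(t - 6)) = t - 6
(5) = gcd((x - 5)*(x + 3), (x + 3)*(x + 4)) = x + 3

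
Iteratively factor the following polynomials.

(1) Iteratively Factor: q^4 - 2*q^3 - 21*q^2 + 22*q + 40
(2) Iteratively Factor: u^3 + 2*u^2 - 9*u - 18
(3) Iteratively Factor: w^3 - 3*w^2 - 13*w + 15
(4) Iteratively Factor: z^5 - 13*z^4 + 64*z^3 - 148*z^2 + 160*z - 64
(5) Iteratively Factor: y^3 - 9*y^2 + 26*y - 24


(1) = (q - 2)*(q^3 - 21*q - 20) = (q - 5)*(q - 2)*(q^2 + 5*q + 4) = (q - 5)*(q - 2)*(q + 1)*(q + 4)
(2) = (u + 3)*(u^2 - u - 6) = (u - 3)*(u + 3)*(u + 2)
(3) = (w - 1)*(w^2 - 2*w - 15) = (w - 5)*(w - 1)*(w + 3)
(4) = (z - 2)*(z^4 - 11*z^3 + 42*z^2 - 64*z + 32) = (z - 4)*(z - 2)*(z^3 - 7*z^2 + 14*z - 8) = (z - 4)*(z - 2)*(z - 1)*(z^2 - 6*z + 8) = (z - 4)^2*(z - 2)*(z - 1)*(z - 2)
(5) = (y - 2)*(y^2 - 7*y + 12) = (y - 3)*(y - 2)*(y - 4)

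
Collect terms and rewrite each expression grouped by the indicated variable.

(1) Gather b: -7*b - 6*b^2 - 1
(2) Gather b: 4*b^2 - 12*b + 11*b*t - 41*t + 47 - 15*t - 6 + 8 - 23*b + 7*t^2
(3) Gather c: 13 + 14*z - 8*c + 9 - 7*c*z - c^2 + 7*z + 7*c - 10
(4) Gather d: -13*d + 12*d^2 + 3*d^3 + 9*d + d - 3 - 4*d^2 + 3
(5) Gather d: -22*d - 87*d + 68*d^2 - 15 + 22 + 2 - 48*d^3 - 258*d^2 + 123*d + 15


(1) = -6*b^2 - 7*b - 1
(2) = 4*b^2 + b*(11*t - 35) + 7*t^2 - 56*t + 49
(3) = -c^2 + c*(-7*z - 1) + 21*z + 12
(4) = 3*d^3 + 8*d^2 - 3*d
(5) = -48*d^3 - 190*d^2 + 14*d + 24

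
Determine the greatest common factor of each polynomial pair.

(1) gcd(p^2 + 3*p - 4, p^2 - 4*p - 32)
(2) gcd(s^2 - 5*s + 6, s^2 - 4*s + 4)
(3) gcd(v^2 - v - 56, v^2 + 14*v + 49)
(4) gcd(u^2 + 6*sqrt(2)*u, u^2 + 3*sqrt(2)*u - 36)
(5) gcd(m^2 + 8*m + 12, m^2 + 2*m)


(1) = gcd((p - 1)*(p + 4), (p - 8)*(p + 4)) = p + 4
(2) = s - 2
(3) = v + 7
(4) = gcd(u*(u + 6*sqrt(2)), (u - 3*sqrt(2))*(u + 6*sqrt(2))) = u + 6*sqrt(2)
(5) = gcd((m + 2)*(m + 6), m*(m + 2)) = m + 2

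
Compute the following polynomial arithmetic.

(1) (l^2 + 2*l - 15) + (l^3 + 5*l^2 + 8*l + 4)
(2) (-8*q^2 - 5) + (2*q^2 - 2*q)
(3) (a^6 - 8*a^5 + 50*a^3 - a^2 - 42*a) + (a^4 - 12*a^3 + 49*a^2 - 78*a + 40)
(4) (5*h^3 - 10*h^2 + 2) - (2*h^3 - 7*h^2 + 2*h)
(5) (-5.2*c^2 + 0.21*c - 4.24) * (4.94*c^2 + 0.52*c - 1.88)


(1) = l^3 + 6*l^2 + 10*l - 11
(2) = -6*q^2 - 2*q - 5
(3) = a^6 - 8*a^5 + a^4 + 38*a^3 + 48*a^2 - 120*a + 40
(4) = 3*h^3 - 3*h^2 - 2*h + 2
(5) = -25.688*c^4 - 1.6666*c^3 - 11.0604*c^2 - 2.5996*c + 7.9712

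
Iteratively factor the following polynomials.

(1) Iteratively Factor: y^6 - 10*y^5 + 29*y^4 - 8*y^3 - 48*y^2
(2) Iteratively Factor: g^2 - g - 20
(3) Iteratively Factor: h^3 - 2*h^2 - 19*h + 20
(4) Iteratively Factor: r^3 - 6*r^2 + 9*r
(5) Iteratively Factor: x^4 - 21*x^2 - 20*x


(1) = (y)*(y^5 - 10*y^4 + 29*y^3 - 8*y^2 - 48*y) = y*(y - 3)*(y^4 - 7*y^3 + 8*y^2 + 16*y) = y*(y - 4)*(y - 3)*(y^3 - 3*y^2 - 4*y) = y*(y - 4)^2*(y - 3)*(y^2 + y) = y*(y - 4)^2*(y - 3)*(y + 1)*(y)
(2) = (g + 4)*(g - 5)
(3) = (h - 1)*(h^2 - h - 20) = (h - 1)*(h + 4)*(h - 5)
(4) = (r - 3)*(r^2 - 3*r) = (r - 3)^2*(r)
(5) = (x)*(x^3 - 21*x - 20) = x*(x + 1)*(x^2 - x - 20) = x*(x + 1)*(x + 4)*(x - 5)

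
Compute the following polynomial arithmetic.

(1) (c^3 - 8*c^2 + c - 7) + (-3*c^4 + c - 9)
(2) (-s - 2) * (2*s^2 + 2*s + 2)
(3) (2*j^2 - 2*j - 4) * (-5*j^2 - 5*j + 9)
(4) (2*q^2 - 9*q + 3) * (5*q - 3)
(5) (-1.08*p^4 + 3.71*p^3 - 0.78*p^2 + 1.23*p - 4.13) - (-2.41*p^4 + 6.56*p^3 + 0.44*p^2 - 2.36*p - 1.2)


(1) = -3*c^4 + c^3 - 8*c^2 + 2*c - 16
(2) = -2*s^3 - 6*s^2 - 6*s - 4
(3) = -10*j^4 + 48*j^2 + 2*j - 36
(4) = 10*q^3 - 51*q^2 + 42*q - 9
(5) = 1.33*p^4 - 2.85*p^3 - 1.22*p^2 + 3.59*p - 2.93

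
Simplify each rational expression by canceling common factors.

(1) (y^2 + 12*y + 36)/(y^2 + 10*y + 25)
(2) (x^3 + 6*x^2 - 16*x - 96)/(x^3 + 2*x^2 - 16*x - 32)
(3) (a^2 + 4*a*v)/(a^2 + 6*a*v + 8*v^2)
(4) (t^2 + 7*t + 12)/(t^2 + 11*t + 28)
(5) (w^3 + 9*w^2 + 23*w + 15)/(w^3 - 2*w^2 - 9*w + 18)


(1) = (y^2 + 12*y + 36)/(y^2 + 10*y + 25)
(2) = (x + 6)/(x + 2)
(3) = a/(a + 2*v)
(4) = (t + 3)/(t + 7)
(5) = (w^2 + 6*w + 5)/(w^2 - 5*w + 6)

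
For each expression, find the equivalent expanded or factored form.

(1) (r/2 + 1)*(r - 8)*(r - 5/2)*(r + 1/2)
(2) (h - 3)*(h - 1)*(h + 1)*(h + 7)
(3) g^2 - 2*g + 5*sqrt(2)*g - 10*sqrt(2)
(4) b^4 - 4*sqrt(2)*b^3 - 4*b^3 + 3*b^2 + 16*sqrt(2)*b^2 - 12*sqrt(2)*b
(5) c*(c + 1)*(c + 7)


(1) = r^4/2 - 4*r^3 - 21*r^2/8 + 79*r/4 + 10
(2) = h^4 + 4*h^3 - 22*h^2 - 4*h + 21
(3) = (g - 2)*(g + 5*sqrt(2))
(4) = b*(b - 3)*(b - 1)*(b - 4*sqrt(2))
(5) = c^3 + 8*c^2 + 7*c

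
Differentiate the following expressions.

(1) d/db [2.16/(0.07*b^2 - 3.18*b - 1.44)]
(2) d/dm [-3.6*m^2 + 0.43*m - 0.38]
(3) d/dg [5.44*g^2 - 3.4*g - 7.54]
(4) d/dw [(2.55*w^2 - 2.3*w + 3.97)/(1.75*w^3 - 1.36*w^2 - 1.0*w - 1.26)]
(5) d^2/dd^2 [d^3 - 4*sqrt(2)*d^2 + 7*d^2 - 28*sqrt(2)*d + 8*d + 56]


(1) = (6.8688 - 0.3024*b)/(-0.07*b^2 + 3.18*b + 1.44)^2
(2) = 0.43 - 7.2*m
(3) = 10.88*g - 3.4
(4) = (-4.4625*w^4 + 8.05*w^3 - 26.5205*w^2 + 4.3724*w + 6.868)/(3.0625*w^6 - 4.76*w^5 - 1.6504*w^4 - 1.69*w^3 + 4.4272*w^2 + 2.52*w + 1.5876)
(5) = 6*d - 8*sqrt(2) + 14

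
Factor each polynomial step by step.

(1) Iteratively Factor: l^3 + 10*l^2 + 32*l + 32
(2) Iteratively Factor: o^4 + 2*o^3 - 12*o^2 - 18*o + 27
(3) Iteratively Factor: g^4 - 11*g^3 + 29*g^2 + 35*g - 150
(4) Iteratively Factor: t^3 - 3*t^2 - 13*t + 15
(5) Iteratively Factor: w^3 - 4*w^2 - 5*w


(1) = (l + 4)*(l^2 + 6*l + 8) = (l + 4)^2*(l + 2)
(2) = (o + 3)*(o^3 - o^2 - 9*o + 9) = (o - 1)*(o + 3)*(o^2 - 9) = (o - 1)*(o + 3)^2*(o - 3)
(3) = (g - 3)*(g^3 - 8*g^2 + 5*g + 50) = (g - 5)*(g - 3)*(g^2 - 3*g - 10) = (g - 5)*(g - 3)*(g + 2)*(g - 5)
(4) = (t + 3)*(t^2 - 6*t + 5) = (t - 5)*(t + 3)*(t - 1)
(5) = (w + 1)*(w^2 - 5*w) = (w - 5)*(w + 1)*(w)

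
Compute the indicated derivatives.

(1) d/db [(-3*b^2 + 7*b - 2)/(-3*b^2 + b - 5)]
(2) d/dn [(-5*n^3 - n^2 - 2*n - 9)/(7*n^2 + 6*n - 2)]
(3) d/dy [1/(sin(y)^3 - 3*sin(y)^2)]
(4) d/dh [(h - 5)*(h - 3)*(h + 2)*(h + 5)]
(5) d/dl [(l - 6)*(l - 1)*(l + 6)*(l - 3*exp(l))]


(1) = 3*(6*b^2 + 6*b - 11)/(9*b^4 - 6*b^3 + 31*b^2 - 10*b + 25)
(2) = (-35*n^4 - 60*n^3 + 38*n^2 + 130*n + 58)/(49*n^4 + 84*n^3 + 8*n^2 - 24*n + 4)
(3) = 3*(2 - sin(y))*cos(y)/((sin(y) - 3)^2*sin(y)^3)
(4) = 4*h^3 - 3*h^2 - 62*h + 25
(5) = -3*l^3*exp(l) + 4*l^3 - 6*l^2*exp(l) - 3*l^2 + 114*l*exp(l) - 72*l + 36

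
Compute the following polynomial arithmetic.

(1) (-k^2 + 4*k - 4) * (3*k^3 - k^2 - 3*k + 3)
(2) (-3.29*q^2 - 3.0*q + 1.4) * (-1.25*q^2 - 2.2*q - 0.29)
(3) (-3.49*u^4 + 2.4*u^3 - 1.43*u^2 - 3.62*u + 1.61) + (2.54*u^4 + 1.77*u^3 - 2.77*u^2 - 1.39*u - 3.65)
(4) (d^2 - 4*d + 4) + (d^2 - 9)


(1) = -3*k^5 + 13*k^4 - 13*k^3 - 11*k^2 + 24*k - 12
(2) = 4.1125*q^4 + 10.988*q^3 + 5.8041*q^2 - 2.21*q - 0.406
(3) = -0.95*u^4 + 4.17*u^3 - 4.2*u^2 - 5.01*u - 2.04
(4) = 2*d^2 - 4*d - 5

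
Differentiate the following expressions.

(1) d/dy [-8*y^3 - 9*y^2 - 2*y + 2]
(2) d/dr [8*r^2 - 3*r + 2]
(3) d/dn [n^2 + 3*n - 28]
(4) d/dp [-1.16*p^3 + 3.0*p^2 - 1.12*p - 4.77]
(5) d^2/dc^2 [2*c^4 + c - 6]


(1) = -24*y^2 - 18*y - 2
(2) = 16*r - 3
(3) = 2*n + 3
(4) = -3.48*p^2 + 6.0*p - 1.12
(5) = 24*c^2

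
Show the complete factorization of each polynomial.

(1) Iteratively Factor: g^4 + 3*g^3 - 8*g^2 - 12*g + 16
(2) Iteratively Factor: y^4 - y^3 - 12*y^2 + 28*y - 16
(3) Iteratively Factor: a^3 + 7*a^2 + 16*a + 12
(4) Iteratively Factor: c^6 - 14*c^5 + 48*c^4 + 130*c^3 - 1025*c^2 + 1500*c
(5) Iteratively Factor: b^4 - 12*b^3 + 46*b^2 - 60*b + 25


(1) = (g - 2)*(g^3 + 5*g^2 + 2*g - 8) = (g - 2)*(g + 4)*(g^2 + g - 2) = (g - 2)*(g + 2)*(g + 4)*(g - 1)
(2) = (y - 2)*(y^3 + y^2 - 10*y + 8) = (y - 2)^2*(y^2 + 3*y - 4) = (y - 2)^2*(y + 4)*(y - 1)
(3) = (a + 2)*(a^2 + 5*a + 6) = (a + 2)*(a + 3)*(a + 2)
(4) = (c + 4)*(c^5 - 18*c^4 + 120*c^3 - 350*c^2 + 375*c) = (c - 5)*(c + 4)*(c^4 - 13*c^3 + 55*c^2 - 75*c) = c*(c - 5)*(c + 4)*(c^3 - 13*c^2 + 55*c - 75) = c*(c - 5)^2*(c + 4)*(c^2 - 8*c + 15) = c*(c - 5)^2*(c - 3)*(c + 4)*(c - 5)
(5) = (b - 1)*(b^3 - 11*b^2 + 35*b - 25) = (b - 5)*(b - 1)*(b^2 - 6*b + 5) = (b - 5)^2*(b - 1)*(b - 1)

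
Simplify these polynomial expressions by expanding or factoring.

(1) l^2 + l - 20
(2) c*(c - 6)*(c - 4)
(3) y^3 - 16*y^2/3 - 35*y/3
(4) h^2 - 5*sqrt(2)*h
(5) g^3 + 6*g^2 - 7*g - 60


(1) = (l - 4)*(l + 5)
(2) = c^3 - 10*c^2 + 24*c
(3) = y*(y - 7)*(y + 5/3)
(4) = h*(h - 5*sqrt(2))
(5) = (g - 3)*(g + 4)*(g + 5)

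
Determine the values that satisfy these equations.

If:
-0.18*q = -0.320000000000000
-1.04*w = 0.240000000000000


Then:
q = 1.78
w = -0.23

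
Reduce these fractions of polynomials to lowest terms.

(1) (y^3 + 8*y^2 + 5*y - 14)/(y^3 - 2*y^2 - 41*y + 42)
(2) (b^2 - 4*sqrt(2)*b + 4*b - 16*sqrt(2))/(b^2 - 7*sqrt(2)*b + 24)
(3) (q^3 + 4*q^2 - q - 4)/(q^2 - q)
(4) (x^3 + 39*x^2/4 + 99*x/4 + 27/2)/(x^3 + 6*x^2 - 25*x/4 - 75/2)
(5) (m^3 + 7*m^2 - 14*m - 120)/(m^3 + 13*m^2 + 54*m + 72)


(1) = (y^2 + 9*y + 14)/(y^2 - y - 42)
(2) = (b + 4)/(b - 3*sqrt(2))
(3) = (q^2 + 5*q + 4)/q
(4) = (4*x^2 + 15*x + 9)/(4*x^2 - 25)
(5) = (m^2 + m - 20)/(m^2 + 7*m + 12)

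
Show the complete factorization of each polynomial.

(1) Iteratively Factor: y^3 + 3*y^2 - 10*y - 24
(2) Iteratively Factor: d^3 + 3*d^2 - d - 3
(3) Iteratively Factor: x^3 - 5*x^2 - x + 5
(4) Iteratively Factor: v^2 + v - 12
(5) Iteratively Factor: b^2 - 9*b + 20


(1) = (y + 2)*(y^2 + y - 12) = (y - 3)*(y + 2)*(y + 4)
(2) = (d + 1)*(d^2 + 2*d - 3) = (d - 1)*(d + 1)*(d + 3)
(3) = (x - 1)*(x^2 - 4*x - 5) = (x - 5)*(x - 1)*(x + 1)
(4) = (v + 4)*(v - 3)
(5) = (b - 4)*(b - 5)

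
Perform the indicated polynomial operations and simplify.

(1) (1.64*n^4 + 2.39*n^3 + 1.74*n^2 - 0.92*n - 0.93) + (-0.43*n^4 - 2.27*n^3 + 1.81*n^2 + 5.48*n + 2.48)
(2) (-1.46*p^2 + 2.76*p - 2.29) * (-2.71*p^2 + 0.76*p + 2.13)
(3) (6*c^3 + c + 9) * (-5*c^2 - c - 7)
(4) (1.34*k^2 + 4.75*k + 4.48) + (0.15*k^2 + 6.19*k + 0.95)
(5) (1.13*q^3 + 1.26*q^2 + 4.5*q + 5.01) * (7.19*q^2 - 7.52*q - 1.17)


(1) = 1.21*n^4 + 0.12*n^3 + 3.55*n^2 + 4.56*n + 1.55
(2) = 3.9566*p^4 - 8.5892*p^3 + 5.1937*p^2 + 4.1384*p - 4.8777
(3) = -30*c^5 - 6*c^4 - 47*c^3 - 46*c^2 - 16*c - 63
(4) = 1.49*k^2 + 10.94*k + 5.43
(5) = 8.1247*q^5 + 0.5618*q^4 + 21.5577*q^3 + 0.7077*q^2 - 42.9402*q - 5.8617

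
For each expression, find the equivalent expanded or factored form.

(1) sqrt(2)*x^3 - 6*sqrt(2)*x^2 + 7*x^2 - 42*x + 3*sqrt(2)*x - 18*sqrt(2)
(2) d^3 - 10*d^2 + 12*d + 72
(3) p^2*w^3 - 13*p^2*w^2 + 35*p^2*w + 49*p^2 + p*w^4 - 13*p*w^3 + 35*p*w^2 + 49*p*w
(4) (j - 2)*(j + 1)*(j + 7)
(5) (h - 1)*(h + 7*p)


(1) = (x - 6)*(x + 3*sqrt(2))*(sqrt(2)*x + 1)
(2) = (d - 6)^2*(d + 2)
(3) = (p + w)*(w - 7)^2*(p*w + p)
(4) = j^3 + 6*j^2 - 9*j - 14
(5) = h^2 + 7*h*p - h - 7*p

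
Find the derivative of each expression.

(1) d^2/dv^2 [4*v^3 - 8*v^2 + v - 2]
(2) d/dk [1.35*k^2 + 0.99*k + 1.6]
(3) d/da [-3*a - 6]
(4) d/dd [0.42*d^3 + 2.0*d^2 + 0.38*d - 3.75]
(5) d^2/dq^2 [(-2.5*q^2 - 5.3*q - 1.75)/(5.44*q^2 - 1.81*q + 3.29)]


(1) = 24*v - 16
(2) = 2.7*k + 0.99
(3) = -3
(4) = 1.26*d^2 + 4.0*d + 0.38
(5) = (-362.92416*q^3 - 42.2688*q^2 + 672.53088*q - 66.06719)/(160.989184*q^6 - 160.693248*q^5 + 345.554784*q^4 - 200.297677*q^3 + 208.984419*q^2 - 58.774863*q + 35.611289)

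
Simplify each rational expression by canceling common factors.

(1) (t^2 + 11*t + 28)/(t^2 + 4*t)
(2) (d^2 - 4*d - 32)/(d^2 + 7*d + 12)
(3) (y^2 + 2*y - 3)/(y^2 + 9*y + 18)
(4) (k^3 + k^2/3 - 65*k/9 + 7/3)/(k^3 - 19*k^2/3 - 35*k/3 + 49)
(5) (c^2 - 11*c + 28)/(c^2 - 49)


(1) = (t + 7)/t
(2) = (d - 8)/(d + 3)
(3) = (y - 1)/(y + 6)
(4) = (3*k - 1)/(3*k - 21)
(5) = (c - 4)/(c + 7)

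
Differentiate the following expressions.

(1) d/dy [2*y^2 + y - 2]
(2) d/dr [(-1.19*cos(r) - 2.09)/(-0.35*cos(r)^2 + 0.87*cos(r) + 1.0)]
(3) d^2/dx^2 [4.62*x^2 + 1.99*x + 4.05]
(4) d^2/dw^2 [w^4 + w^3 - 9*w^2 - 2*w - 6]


(1) = 4*y + 1
(2) = (0.4165*cos(r)^2 + 1.463*cos(r) - 0.6283)*sin(r)/(0.1225*cos(r)^4 - 0.609*cos(r)^3 + 0.0569*cos(r)^2 + 1.74*cos(r) + 1.0)
(3) = 9.24000000000000
(4) = 12*w^2 + 6*w - 18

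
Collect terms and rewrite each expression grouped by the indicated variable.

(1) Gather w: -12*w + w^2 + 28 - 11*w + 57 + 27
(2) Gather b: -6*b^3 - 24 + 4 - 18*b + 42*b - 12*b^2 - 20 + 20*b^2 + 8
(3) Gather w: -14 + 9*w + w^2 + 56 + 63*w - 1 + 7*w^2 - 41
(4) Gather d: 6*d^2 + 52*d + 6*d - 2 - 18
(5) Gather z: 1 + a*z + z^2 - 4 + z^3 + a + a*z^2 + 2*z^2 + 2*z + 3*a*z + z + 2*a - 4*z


(1) = w^2 - 23*w + 112
(2) = -6*b^3 + 8*b^2 + 24*b - 32
(3) = 8*w^2 + 72*w
(4) = 6*d^2 + 58*d - 20
(5) = 3*a + z^3 + z^2*(a + 3) + z*(4*a - 1) - 3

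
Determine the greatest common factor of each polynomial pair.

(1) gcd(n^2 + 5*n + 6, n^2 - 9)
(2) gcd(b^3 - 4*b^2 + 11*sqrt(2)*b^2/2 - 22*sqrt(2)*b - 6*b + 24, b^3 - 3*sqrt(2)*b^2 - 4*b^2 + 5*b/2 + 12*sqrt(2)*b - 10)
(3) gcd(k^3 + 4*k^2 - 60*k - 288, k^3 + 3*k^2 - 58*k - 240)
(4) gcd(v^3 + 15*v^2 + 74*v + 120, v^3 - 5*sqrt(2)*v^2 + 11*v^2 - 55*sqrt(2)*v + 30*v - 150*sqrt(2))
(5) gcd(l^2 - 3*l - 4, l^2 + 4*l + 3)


(1) = gcd((n + 2)*(n + 3), (n - 3)*(n + 3)) = n + 3
(2) = gcd((b - 4)*(b - sqrt(2)/2)*(b + 6*sqrt(2)), (b - 4)*(b - 5*sqrt(2)/2)*(b - sqrt(2)/2)) = b^2 + b*(-4 - sqrt(2)/2) + 2*sqrt(2)
(3) = gcd((k - 8)*(k + 6)^2, (k - 8)*(k + 5)*(k + 6)) = k^2 - 2*k - 48
(4) = gcd((v + 4)*(v + 5)*(v + 6), (v + 5)*(v + 6)*(v - 5*sqrt(2))) = v^2 + 11*v + 30
(5) = l + 1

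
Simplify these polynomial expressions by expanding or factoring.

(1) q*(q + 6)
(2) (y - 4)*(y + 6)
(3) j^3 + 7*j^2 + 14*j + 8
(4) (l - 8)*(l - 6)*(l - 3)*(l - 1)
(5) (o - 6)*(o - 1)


(1) = q^2 + 6*q
(2) = y^2 + 2*y - 24
(3) = (j + 1)*(j + 2)*(j + 4)
(4) = l^4 - 18*l^3 + 107*l^2 - 234*l + 144
(5) = o^2 - 7*o + 6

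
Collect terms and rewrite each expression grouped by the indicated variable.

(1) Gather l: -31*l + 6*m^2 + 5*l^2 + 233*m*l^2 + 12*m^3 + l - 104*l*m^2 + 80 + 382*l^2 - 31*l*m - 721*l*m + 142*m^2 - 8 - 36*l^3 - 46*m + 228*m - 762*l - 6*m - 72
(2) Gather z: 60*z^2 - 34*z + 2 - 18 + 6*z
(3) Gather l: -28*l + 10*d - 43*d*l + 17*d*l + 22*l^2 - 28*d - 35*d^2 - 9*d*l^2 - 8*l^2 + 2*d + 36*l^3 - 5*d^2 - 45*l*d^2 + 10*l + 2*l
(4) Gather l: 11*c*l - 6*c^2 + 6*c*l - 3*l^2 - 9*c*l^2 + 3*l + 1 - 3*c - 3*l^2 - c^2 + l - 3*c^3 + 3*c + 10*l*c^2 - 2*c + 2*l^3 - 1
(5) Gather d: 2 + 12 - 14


(1) = -36*l^3 + l^2*(233*m + 387) + l*(-104*m^2 - 752*m - 792) + 12*m^3 + 148*m^2 + 176*m
(2) = 60*z^2 - 28*z - 16
(3) = -40*d^2 - 16*d + 36*l^3 + l^2*(14 - 9*d) + l*(-45*d^2 - 26*d - 16)
(4) = -3*c^3 - 7*c^2 - 2*c + 2*l^3 + l^2*(-9*c - 6) + l*(10*c^2 + 17*c + 4)
(5) = 0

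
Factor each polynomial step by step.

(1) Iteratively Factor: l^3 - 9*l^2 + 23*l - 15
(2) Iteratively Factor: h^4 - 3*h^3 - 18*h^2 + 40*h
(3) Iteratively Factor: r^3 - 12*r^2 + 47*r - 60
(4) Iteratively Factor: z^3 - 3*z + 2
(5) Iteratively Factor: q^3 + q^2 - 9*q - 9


(1) = (l - 1)*(l^2 - 8*l + 15) = (l - 5)*(l - 1)*(l - 3)
(2) = (h - 5)*(h^3 + 2*h^2 - 8*h) = h*(h - 5)*(h^2 + 2*h - 8) = h*(h - 5)*(h + 4)*(h - 2)
(3) = (r - 3)*(r^2 - 9*r + 20) = (r - 5)*(r - 3)*(r - 4)
(4) = (z + 2)*(z^2 - 2*z + 1) = (z - 1)*(z + 2)*(z - 1)
(5) = (q + 3)*(q^2 - 2*q - 3) = (q - 3)*(q + 3)*(q + 1)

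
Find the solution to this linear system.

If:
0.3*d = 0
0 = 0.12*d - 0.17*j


Then:
d = 0.00
j = 0.00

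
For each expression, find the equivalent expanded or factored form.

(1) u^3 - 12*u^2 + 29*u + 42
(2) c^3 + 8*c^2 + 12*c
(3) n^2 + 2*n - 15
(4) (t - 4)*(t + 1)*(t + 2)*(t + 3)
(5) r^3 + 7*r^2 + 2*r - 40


(1) = (u - 7)*(u - 6)*(u + 1)
(2) = c*(c + 2)*(c + 6)
(3) = (n - 3)*(n + 5)
(4) = t^4 + 2*t^3 - 13*t^2 - 38*t - 24
(5) = (r - 2)*(r + 4)*(r + 5)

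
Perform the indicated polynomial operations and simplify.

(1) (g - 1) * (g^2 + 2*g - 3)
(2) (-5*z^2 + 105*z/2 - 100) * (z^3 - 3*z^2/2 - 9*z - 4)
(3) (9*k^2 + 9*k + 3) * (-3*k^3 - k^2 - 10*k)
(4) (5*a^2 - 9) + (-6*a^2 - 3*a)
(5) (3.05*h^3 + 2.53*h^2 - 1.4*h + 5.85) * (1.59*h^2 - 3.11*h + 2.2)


(1) = g^3 + g^2 - 5*g + 3
(2) = -5*z^5 + 60*z^4 - 535*z^3/4 - 605*z^2/2 + 690*z + 400
(3) = -27*k^5 - 36*k^4 - 108*k^3 - 93*k^2 - 30*k
(4) = -a^2 - 3*a - 9
(5) = 4.8495*h^5 - 5.4628*h^4 - 3.3843*h^3 + 19.2215*h^2 - 21.2735*h + 12.87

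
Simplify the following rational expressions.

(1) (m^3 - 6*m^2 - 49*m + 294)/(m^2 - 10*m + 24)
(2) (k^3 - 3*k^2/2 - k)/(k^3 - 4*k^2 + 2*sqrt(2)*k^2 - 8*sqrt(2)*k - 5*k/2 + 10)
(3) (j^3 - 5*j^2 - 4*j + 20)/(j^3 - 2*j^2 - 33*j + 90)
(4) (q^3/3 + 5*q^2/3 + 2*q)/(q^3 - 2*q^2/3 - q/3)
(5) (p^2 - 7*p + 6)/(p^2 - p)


(1) = (m^2 - 49)/(m - 4)
(2) = (4*k^3 - 6*k^2 - 4*k)/(4*k^3 + k^2*(-16 + 8*sqrt(2)) + k*(-32*sqrt(2) - 10) + 40)
(3) = (j^2 - 4)/(j^2 + 3*j - 18)
(4) = (q^2 + 5*q + 6)/(3*q^2 - 2*q - 1)
(5) = (p - 6)/p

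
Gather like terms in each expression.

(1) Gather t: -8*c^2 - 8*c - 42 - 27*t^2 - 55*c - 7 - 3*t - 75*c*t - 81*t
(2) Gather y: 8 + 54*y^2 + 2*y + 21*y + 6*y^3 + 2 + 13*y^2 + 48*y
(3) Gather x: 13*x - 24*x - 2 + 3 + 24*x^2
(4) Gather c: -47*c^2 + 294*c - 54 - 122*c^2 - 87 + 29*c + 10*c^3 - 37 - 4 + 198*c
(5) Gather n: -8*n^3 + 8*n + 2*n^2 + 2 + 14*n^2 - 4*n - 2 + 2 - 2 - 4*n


(1) = -8*c^2 - 63*c - 27*t^2 + t*(-75*c - 84) - 49
(2) = 6*y^3 + 67*y^2 + 71*y + 10
(3) = 24*x^2 - 11*x + 1
(4) = 10*c^3 - 169*c^2 + 521*c - 182
(5) = -8*n^3 + 16*n^2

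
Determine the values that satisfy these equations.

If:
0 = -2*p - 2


Then:
p = -1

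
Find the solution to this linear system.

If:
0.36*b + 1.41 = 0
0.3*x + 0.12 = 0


Then:
b = -3.92
x = -0.40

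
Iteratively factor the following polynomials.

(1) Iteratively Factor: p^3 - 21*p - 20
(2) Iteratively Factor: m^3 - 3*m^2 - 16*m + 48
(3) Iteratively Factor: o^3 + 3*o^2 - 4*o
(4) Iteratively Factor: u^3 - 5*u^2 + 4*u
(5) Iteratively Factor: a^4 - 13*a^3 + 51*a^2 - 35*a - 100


(1) = (p - 5)*(p^2 + 5*p + 4) = (p - 5)*(p + 4)*(p + 1)
(2) = (m + 4)*(m^2 - 7*m + 12) = (m - 3)*(m + 4)*(m - 4)
(3) = (o)*(o^2 + 3*o - 4) = o*(o - 1)*(o + 4)
(4) = (u - 1)*(u^2 - 4*u) = (u - 4)*(u - 1)*(u)
(5) = (a - 4)*(a^3 - 9*a^2 + 15*a + 25) = (a - 5)*(a - 4)*(a^2 - 4*a - 5) = (a - 5)*(a - 4)*(a + 1)*(a - 5)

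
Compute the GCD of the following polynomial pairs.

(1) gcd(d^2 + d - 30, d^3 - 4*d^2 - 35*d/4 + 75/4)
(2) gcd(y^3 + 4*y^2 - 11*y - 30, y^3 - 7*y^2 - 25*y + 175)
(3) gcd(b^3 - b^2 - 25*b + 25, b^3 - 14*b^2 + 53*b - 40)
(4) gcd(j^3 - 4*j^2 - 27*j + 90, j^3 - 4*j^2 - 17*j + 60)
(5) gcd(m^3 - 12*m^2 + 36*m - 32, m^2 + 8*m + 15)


(1) = d - 5
(2) = y + 5
(3) = gcd((b - 5)*(b - 1)*(b + 5), (b - 8)*(b - 5)*(b - 1)) = b^2 - 6*b + 5
(4) = j - 3
(5) = 1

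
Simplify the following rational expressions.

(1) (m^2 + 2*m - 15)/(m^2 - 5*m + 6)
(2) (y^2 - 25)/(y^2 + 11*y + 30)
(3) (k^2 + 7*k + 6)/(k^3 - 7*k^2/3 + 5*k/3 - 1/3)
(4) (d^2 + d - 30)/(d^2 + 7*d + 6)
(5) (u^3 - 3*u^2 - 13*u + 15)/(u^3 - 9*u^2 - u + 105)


(1) = (m + 5)/(m - 2)
(2) = (y - 5)/(y + 6)
(3) = (3*k^2 + 21*k + 18)/(3*k^3 - 7*k^2 + 5*k - 1)
(4) = (d - 5)/(d + 1)
(5) = (u - 1)/(u - 7)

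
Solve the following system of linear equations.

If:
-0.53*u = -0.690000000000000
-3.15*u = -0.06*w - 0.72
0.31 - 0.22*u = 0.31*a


Then:
a = 0.08
u = 1.30
w = 56.35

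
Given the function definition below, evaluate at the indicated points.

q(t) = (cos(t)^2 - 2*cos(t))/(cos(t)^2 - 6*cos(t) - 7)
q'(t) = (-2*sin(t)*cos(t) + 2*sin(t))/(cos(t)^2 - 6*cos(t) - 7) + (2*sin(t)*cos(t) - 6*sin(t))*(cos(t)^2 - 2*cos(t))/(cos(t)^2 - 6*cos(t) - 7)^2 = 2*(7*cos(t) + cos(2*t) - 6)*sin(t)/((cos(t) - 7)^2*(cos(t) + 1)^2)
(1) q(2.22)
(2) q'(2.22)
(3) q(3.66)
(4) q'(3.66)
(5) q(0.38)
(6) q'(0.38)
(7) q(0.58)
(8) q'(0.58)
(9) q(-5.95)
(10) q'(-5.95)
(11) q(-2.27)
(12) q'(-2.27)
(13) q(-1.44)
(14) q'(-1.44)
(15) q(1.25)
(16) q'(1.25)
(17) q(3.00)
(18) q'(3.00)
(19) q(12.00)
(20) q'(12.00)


(1) = -0.52
(2) = -1.85
(3) = -2.41
(4) = 10.73
(5) = 0.08
(6) = 0.01
(7) = 0.09
(8) = 0.00
(9) = 0.08
(10) = 0.01
(11) = -0.62
(12) = 2.20
(13) = 0.03
(14) = 0.20
(15) = 0.06
(16) = -0.11
(17) = -37.02
(18) = -528.40
(19) = 0.09
(20) = -0.00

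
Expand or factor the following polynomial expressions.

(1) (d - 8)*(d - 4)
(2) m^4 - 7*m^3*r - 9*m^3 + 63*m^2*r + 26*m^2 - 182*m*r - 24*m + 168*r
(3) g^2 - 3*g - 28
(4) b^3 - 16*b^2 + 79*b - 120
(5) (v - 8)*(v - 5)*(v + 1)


(1) = d^2 - 12*d + 32
(2) = (m - 4)*(m - 3)*(m - 2)*(m - 7*r)
(3) = (g - 7)*(g + 4)
(4) = (b - 8)*(b - 5)*(b - 3)
(5) = v^3 - 12*v^2 + 27*v + 40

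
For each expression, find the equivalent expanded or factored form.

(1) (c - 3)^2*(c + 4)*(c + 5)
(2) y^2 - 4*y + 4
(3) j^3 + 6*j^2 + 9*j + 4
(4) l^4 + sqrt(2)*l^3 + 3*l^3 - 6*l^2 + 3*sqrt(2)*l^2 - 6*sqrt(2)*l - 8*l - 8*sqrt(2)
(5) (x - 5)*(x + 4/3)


(1) = c^4 + 3*c^3 - 25*c^2 - 39*c + 180
(2) = (y - 2)^2
(3) = (j + 1)^2*(j + 4)
(4) = (l - 2)*(l + 1)*(l + 4)*(l + sqrt(2))
(5) = x^2 - 11*x/3 - 20/3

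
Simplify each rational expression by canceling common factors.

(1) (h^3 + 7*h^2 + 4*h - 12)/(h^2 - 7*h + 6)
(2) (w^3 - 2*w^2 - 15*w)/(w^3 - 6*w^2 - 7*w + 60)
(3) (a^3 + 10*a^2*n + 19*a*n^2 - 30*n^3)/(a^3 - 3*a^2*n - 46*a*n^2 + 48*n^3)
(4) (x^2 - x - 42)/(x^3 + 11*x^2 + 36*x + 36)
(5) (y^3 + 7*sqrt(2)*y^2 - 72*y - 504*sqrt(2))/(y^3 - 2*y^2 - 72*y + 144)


(1) = (h^2 + 8*h + 12)/(h - 6)
(2) = w/(w - 4)
(3) = (a + 5*n)/(a - 8*n)
(4) = (x - 7)/(x^2 + 5*x + 6)
(5) = (y + 7*sqrt(2))/(y - 2)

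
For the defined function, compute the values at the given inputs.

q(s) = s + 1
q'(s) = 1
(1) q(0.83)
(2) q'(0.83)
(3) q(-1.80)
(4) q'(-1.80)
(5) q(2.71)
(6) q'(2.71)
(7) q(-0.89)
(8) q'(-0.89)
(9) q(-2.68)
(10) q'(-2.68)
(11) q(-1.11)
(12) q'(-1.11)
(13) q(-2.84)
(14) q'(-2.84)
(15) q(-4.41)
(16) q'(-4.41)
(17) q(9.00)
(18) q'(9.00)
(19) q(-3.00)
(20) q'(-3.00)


(1) = 1.83
(2) = 1.00
(3) = -0.80
(4) = 1.00
(5) = 3.71
(6) = 1.00
(7) = 0.11
(8) = 1.00
(9) = -1.68
(10) = 1.00
(11) = -0.11
(12) = 1.00
(13) = -1.84
(14) = 1.00
(15) = -3.41
(16) = 1.00
(17) = 10.00
(18) = 1.00
(19) = -2.00
(20) = 1.00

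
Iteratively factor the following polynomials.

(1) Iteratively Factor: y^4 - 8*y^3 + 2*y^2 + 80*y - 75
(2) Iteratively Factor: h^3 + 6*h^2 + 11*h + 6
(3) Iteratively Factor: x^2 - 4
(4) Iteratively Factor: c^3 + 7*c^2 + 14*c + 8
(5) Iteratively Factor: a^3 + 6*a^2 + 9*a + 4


(1) = (y + 3)*(y^3 - 11*y^2 + 35*y - 25) = (y - 5)*(y + 3)*(y^2 - 6*y + 5) = (y - 5)^2*(y + 3)*(y - 1)
(2) = (h + 1)*(h^2 + 5*h + 6) = (h + 1)*(h + 2)*(h + 3)
(3) = (x + 2)*(x - 2)
(4) = (c + 4)*(c^2 + 3*c + 2) = (c + 1)*(c + 4)*(c + 2)
(5) = (a + 1)*(a^2 + 5*a + 4) = (a + 1)^2*(a + 4)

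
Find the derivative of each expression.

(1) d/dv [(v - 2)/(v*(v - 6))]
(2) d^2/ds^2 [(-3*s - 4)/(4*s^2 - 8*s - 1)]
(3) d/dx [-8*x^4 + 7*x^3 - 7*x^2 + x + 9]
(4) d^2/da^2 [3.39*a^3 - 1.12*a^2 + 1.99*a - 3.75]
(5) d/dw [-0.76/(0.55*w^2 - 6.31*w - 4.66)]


(1) = (-v^2 + 4*v - 12)/(v^2*(v^2 - 12*v + 36))
(2) = 8*(16*(s - 1)^2*(3*s + 4) + (9*s - 2)*(-4*s^2 + 8*s + 1))/(-4*s^2 + 8*s + 1)^3
(3) = -32*x^3 + 21*x^2 - 14*x + 1
(4) = 20.34*a - 2.24
(5) = (0.836*w - 4.7956)/(-0.55*w^2 + 6.31*w + 4.66)^2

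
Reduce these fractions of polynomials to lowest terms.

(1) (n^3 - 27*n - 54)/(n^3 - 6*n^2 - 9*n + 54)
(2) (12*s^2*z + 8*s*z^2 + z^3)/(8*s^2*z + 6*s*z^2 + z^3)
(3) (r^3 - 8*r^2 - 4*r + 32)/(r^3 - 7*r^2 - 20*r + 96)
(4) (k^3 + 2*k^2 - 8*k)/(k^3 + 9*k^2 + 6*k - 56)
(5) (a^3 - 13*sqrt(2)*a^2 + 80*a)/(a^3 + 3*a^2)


(1) = (n + 3)/(n - 3)
(2) = (6*s + z)/(4*s + z)
(3) = (r^2 - 4)/(r^2 + r - 12)
(4) = k/(k + 7)
(5) = (a^2 - 13*sqrt(2)*a + 80)/(a^2 + 3*a)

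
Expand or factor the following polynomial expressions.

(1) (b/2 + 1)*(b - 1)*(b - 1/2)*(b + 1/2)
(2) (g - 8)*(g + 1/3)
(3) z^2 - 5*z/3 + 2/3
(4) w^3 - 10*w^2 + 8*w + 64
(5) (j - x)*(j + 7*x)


(1) = b^4/2 + b^3/2 - 9*b^2/8 - b/8 + 1/4
(2) = g^2 - 23*g/3 - 8/3
(3) = (z - 1)*(z - 2/3)
(4) = (w - 8)*(w - 4)*(w + 2)
(5) = j^2 + 6*j*x - 7*x^2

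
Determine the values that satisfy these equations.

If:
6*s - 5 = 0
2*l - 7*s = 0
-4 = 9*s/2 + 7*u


Then:
l = 35/12
s = 5/6
u = -31/28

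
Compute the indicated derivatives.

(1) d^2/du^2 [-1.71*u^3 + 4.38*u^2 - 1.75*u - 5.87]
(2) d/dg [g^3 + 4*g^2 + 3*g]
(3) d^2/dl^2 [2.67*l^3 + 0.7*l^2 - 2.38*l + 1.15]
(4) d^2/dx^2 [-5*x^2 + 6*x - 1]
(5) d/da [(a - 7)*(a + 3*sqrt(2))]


(1) = 8.76 - 10.26*u
(2) = 3*g^2 + 8*g + 3
(3) = 16.02*l + 1.4
(4) = -10
(5) = 2*a - 7 + 3*sqrt(2)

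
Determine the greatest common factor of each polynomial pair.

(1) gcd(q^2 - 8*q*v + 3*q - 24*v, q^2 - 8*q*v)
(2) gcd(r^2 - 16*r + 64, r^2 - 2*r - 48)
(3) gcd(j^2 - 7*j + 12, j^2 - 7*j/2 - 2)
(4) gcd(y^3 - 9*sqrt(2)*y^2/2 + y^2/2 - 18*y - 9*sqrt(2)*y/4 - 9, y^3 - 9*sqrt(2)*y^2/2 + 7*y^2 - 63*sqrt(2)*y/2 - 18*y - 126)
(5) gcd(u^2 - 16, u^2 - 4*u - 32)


(1) = q - 8*v
(2) = gcd((r - 8)^2, (r - 8)*(r + 6)) = r - 8
(3) = gcd((j - 4)*(j - 3), (j - 4)*(j + 1/2)) = j - 4
(4) = y^2 - 9*sqrt(2)*y/2 - 18
(5) = u + 4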